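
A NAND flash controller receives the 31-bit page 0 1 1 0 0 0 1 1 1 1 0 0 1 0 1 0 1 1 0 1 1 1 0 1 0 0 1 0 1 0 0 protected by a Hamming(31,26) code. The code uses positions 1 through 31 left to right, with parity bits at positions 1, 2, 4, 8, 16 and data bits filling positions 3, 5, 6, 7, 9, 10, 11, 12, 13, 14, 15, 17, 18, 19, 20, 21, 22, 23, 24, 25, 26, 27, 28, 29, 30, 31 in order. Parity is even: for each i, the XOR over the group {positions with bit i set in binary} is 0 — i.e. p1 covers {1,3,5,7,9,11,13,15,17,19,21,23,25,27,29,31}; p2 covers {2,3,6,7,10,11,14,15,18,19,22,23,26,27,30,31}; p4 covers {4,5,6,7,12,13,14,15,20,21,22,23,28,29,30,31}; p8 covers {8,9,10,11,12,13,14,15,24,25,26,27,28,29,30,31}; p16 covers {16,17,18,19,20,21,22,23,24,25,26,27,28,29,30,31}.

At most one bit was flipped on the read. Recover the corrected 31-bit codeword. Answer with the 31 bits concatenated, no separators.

s1 (pos 1,3,5,7,9,11,13,15,17,19,21,23,25,27,29,31): 0⊕1⊕0⊕1⊕1⊕0⊕1⊕1⊕1⊕0⊕1⊕0⊕0⊕1⊕1⊕0 = 1
s2 (pos 2,3,6,7,10,11,14,15,18,19,22,23,26,27,30,31): 1⊕1⊕0⊕1⊕1⊕0⊕0⊕1⊕1⊕0⊕1⊕0⊕0⊕1⊕0⊕0 = 0
s4 (pos 4,5,6,7,12,13,14,15,20,21,22,23,28,29,30,31): 0⊕0⊕0⊕1⊕0⊕1⊕0⊕1⊕1⊕1⊕1⊕0⊕0⊕1⊕0⊕0 = 1
s8 (pos 8,9,10,11,12,13,14,15,24,25,26,27,28,29,30,31): 1⊕1⊕1⊕0⊕0⊕1⊕0⊕1⊕1⊕0⊕0⊕1⊕0⊕1⊕0⊕0 = 0
s16 (pos 16,17,18,19,20,21,22,23,24,25,26,27,28,29,30,31): 0⊕1⊕1⊕0⊕1⊕1⊕1⊕0⊕1⊕0⊕0⊕1⊕0⊕1⊕0⊕0 = 0
Syndrome s16…s1 = 00101 → error at position 5.
Flip position 5: 0110001111001010110111010010100 → 0110101111001010110111010010100

0110101111001010110111010010100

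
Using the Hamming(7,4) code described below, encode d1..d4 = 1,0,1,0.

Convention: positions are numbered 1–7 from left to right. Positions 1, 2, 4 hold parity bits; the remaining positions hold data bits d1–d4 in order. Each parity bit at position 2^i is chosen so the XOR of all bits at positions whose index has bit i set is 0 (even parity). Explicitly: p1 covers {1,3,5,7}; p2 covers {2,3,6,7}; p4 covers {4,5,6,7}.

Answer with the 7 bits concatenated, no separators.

Place data at non-parity positions: p1 p2 1 p4 0 1 0
p1 (pos 1,3,5,7): XOR of data positions = 1⊕0⊕0 = 1
p2 (pos 2,3,6,7): XOR of data positions = 1⊕1⊕0 = 0
p4 (pos 4,5,6,7): XOR of data positions = 0⊕1⊕0 = 1
Codeword: 1011010

1011010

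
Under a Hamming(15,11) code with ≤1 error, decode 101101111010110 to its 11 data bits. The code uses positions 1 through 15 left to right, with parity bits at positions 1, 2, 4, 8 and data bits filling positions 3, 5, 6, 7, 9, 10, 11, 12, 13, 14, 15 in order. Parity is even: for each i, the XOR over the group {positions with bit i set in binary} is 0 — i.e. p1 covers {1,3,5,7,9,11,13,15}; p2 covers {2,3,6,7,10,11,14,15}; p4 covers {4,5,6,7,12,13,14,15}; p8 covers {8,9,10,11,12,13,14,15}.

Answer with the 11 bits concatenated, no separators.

s1 (pos 1,3,5,7,9,11,13,15): 1⊕1⊕0⊕1⊕1⊕1⊕1⊕0 = 0
s2 (pos 2,3,6,7,10,11,14,15): 0⊕1⊕1⊕1⊕0⊕1⊕1⊕0 = 1
s4 (pos 4,5,6,7,12,13,14,15): 1⊕0⊕1⊕1⊕0⊕1⊕1⊕0 = 1
s8 (pos 8,9,10,11,12,13,14,15): 1⊕1⊕0⊕1⊕0⊕1⊕1⊕0 = 1
Syndrome s8…s1 = 1110 → error at position 14.
Flip position 14: 101101111010110 → 101101111010100
Read data bits from positions 3,5,6,7,9,10,11,12,13,14,15: 10111010100

10111010100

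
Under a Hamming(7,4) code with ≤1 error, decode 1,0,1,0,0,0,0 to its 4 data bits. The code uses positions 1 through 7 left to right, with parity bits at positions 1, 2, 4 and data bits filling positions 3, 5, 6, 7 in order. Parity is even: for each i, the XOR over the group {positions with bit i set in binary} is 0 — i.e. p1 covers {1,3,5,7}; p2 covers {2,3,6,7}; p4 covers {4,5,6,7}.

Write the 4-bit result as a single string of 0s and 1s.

1000

s1 (pos 1,3,5,7): 1⊕1⊕0⊕0 = 0
s2 (pos 2,3,6,7): 0⊕1⊕0⊕0 = 1
s4 (pos 4,5,6,7): 0⊕0⊕0⊕0 = 0
Syndrome s4…s1 = 010 → error at position 2.
Flip position 2: 1010000 → 1110000
Read data bits from positions 3,5,6,7: 1000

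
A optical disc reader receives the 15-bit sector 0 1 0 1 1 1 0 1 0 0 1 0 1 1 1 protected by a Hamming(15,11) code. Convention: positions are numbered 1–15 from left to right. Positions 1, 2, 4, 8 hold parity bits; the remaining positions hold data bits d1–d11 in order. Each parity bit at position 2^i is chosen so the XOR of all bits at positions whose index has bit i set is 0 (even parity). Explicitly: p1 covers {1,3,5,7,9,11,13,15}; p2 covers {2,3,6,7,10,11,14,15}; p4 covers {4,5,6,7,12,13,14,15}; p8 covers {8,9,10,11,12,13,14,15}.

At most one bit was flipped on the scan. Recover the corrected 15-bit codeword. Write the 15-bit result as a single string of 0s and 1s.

s1 (pos 1,3,5,7,9,11,13,15): 0⊕0⊕1⊕0⊕0⊕1⊕1⊕1 = 0
s2 (pos 2,3,6,7,10,11,14,15): 1⊕0⊕1⊕0⊕0⊕1⊕1⊕1 = 1
s4 (pos 4,5,6,7,12,13,14,15): 1⊕1⊕1⊕0⊕0⊕1⊕1⊕1 = 0
s8 (pos 8,9,10,11,12,13,14,15): 1⊕0⊕0⊕1⊕0⊕1⊕1⊕1 = 1
Syndrome s8…s1 = 1010 → error at position 10.
Flip position 10: 010111010010111 → 010111010110111

010111010110111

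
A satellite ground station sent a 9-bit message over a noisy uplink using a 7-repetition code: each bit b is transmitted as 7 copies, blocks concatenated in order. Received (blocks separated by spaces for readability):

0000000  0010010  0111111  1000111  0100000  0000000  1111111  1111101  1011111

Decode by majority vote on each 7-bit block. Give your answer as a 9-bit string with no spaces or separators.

Block 1 (0000000): 0 ones → 0
Block 2 (0010010): 2 ones → 0
Block 3 (0111111): 6 ones → 1
Block 4 (1000111): 4 ones → 1
Block 5 (0100000): 1 one → 0
Block 6 (0000000): 0 ones → 0
Block 7 (1111111): 7 ones → 1
Block 8 (1111101): 6 ones → 1
Block 9 (1011111): 6 ones → 1

001100111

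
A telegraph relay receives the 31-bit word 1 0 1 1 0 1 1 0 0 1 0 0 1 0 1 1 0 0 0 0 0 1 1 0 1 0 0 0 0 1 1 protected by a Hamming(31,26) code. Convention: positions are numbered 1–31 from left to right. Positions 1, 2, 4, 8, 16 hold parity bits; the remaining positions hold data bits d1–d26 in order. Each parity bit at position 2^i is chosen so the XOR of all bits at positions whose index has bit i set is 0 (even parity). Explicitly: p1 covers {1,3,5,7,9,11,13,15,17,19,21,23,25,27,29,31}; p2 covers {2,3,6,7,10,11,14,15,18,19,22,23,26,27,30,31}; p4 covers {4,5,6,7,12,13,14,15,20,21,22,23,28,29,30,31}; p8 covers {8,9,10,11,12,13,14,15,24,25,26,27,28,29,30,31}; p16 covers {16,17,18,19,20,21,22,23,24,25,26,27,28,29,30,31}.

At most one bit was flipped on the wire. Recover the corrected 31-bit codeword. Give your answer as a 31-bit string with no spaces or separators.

1011001001001011000001101000011

s1 (pos 1,3,5,7,9,11,13,15,17,19,21,23,25,27,29,31): 1⊕1⊕0⊕1⊕0⊕0⊕1⊕1⊕0⊕0⊕0⊕1⊕1⊕0⊕0⊕1 = 0
s2 (pos 2,3,6,7,10,11,14,15,18,19,22,23,26,27,30,31): 0⊕1⊕1⊕1⊕1⊕0⊕0⊕1⊕0⊕0⊕1⊕1⊕0⊕0⊕1⊕1 = 1
s4 (pos 4,5,6,7,12,13,14,15,20,21,22,23,28,29,30,31): 1⊕0⊕1⊕1⊕0⊕1⊕0⊕1⊕0⊕0⊕1⊕1⊕0⊕0⊕1⊕1 = 1
s8 (pos 8,9,10,11,12,13,14,15,24,25,26,27,28,29,30,31): 0⊕0⊕1⊕0⊕0⊕1⊕0⊕1⊕0⊕1⊕0⊕0⊕0⊕0⊕1⊕1 = 0
s16 (pos 16,17,18,19,20,21,22,23,24,25,26,27,28,29,30,31): 1⊕0⊕0⊕0⊕0⊕0⊕1⊕1⊕0⊕1⊕0⊕0⊕0⊕0⊕1⊕1 = 0
Syndrome s16…s1 = 00110 → error at position 6.
Flip position 6: 1011011001001011000001101000011 → 1011001001001011000001101000011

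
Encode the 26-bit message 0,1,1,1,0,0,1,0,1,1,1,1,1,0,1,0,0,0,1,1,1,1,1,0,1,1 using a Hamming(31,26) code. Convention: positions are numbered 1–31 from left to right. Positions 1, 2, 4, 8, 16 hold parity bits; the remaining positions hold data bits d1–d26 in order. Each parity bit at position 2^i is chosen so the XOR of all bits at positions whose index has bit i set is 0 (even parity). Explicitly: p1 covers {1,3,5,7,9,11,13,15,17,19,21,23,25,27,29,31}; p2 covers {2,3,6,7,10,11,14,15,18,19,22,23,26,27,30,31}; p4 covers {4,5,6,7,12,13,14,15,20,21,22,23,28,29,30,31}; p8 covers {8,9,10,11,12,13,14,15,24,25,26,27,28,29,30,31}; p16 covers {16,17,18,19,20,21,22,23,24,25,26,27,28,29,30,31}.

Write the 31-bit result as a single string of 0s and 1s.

1000111100101110110100011111011

Place data at non-parity positions: p1 p2 0 p4 1 1 1 p8 0 0 1 0 1 1 1 p16 1 1 0 1 0 0 0 1 1 1 1 1 0 1 1
p1 (pos 1,3,5,7,9,11,13,15,17,19,21,23,25,27,29,31): XOR of data positions = 0⊕1⊕1⊕0⊕1⊕1⊕1⊕1⊕0⊕0⊕0⊕1⊕1⊕0⊕1 = 1
p2 (pos 2,3,6,7,10,11,14,15,18,19,22,23,26,27,30,31): XOR of data positions = 0⊕1⊕1⊕0⊕1⊕1⊕1⊕1⊕0⊕0⊕0⊕1⊕1⊕1⊕1 = 0
p4 (pos 4,5,6,7,12,13,14,15,20,21,22,23,28,29,30,31): XOR of data positions = 1⊕1⊕1⊕0⊕1⊕1⊕1⊕1⊕0⊕0⊕0⊕1⊕0⊕1⊕1 = 0
p8 (pos 8,9,10,11,12,13,14,15,24,25,26,27,28,29,30,31): XOR of data positions = 0⊕0⊕1⊕0⊕1⊕1⊕1⊕1⊕1⊕1⊕1⊕1⊕0⊕1⊕1 = 1
p16 (pos 16,17,18,19,20,21,22,23,24,25,26,27,28,29,30,31): XOR of data positions = 1⊕1⊕0⊕1⊕0⊕0⊕0⊕1⊕1⊕1⊕1⊕1⊕0⊕1⊕1 = 0
Codeword: 1000111100101110110100011111011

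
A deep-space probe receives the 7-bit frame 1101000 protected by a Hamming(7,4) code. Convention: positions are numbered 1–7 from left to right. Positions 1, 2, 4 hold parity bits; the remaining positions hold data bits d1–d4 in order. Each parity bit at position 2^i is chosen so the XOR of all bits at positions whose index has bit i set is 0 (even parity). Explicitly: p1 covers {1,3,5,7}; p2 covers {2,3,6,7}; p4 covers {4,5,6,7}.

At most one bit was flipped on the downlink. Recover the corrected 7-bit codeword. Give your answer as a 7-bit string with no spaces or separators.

1101001

s1 (pos 1,3,5,7): 1⊕0⊕0⊕0 = 1
s2 (pos 2,3,6,7): 1⊕0⊕0⊕0 = 1
s4 (pos 4,5,6,7): 1⊕0⊕0⊕0 = 1
Syndrome s4…s1 = 111 → error at position 7.
Flip position 7: 1101000 → 1101001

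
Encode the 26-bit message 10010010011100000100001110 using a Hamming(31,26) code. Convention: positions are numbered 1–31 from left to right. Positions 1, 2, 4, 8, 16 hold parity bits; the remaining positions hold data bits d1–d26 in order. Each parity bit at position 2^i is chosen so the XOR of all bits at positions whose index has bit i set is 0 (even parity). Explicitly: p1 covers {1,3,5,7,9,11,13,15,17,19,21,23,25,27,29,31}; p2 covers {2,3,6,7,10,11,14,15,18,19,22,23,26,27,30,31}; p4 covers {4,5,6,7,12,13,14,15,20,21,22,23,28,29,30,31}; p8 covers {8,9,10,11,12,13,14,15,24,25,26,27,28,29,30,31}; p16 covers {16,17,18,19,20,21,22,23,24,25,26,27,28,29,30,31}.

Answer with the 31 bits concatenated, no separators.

Place data at non-parity positions: p1 p2 1 p4 0 0 1 p8 0 0 1 0 0 1 1 p16 1 0 0 0 0 0 1 0 0 0 0 1 1 1 0
p1 (pos 1,3,5,7,9,11,13,15,17,19,21,23,25,27,29,31): XOR of data positions = 1⊕0⊕1⊕0⊕1⊕0⊕1⊕1⊕0⊕0⊕1⊕0⊕0⊕1⊕0 = 1
p2 (pos 2,3,6,7,10,11,14,15,18,19,22,23,26,27,30,31): XOR of data positions = 1⊕0⊕1⊕0⊕1⊕1⊕1⊕0⊕0⊕0⊕1⊕0⊕0⊕1⊕0 = 1
p4 (pos 4,5,6,7,12,13,14,15,20,21,22,23,28,29,30,31): XOR of data positions = 0⊕0⊕1⊕0⊕0⊕1⊕1⊕0⊕0⊕0⊕1⊕1⊕1⊕1⊕0 = 1
p8 (pos 8,9,10,11,12,13,14,15,24,25,26,27,28,29,30,31): XOR of data positions = 0⊕0⊕1⊕0⊕0⊕1⊕1⊕0⊕0⊕0⊕0⊕1⊕1⊕1⊕0 = 0
p16 (pos 16,17,18,19,20,21,22,23,24,25,26,27,28,29,30,31): XOR of data positions = 1⊕0⊕0⊕0⊕0⊕0⊕1⊕0⊕0⊕0⊕0⊕1⊕1⊕1⊕0 = 1
Codeword: 1111001000100111100000100001110

1111001000100111100000100001110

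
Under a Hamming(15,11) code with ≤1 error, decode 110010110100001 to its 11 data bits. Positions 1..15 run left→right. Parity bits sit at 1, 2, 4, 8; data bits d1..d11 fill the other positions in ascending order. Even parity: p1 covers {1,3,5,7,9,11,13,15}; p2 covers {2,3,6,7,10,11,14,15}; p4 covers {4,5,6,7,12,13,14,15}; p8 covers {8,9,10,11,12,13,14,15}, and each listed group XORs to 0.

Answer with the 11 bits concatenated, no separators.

s1 (pos 1,3,5,7,9,11,13,15): 1⊕0⊕1⊕1⊕0⊕0⊕0⊕1 = 0
s2 (pos 2,3,6,7,10,11,14,15): 1⊕0⊕0⊕1⊕1⊕0⊕0⊕1 = 0
s4 (pos 4,5,6,7,12,13,14,15): 0⊕1⊕0⊕1⊕0⊕0⊕0⊕1 = 1
s8 (pos 8,9,10,11,12,13,14,15): 1⊕0⊕1⊕0⊕0⊕0⊕0⊕1 = 1
Syndrome s8…s1 = 1100 → error at position 12.
Flip position 12: 110010110100001 → 110010110101001
Read data bits from positions 3,5,6,7,9,10,11,12,13,14,15: 01010101001

01010101001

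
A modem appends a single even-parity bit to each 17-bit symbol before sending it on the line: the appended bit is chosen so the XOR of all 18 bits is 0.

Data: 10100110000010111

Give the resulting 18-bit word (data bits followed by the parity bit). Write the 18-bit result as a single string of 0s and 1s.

XOR of the 17 data bits: 1⊕0⊕1⊕0⊕0⊕1⊕1⊕0⊕0⊕0⊕0⊕0⊕1⊕0⊕1⊕1⊕1 = 0
Parity bit = 0 (so all 18 bits XOR to 0).

101001100000101110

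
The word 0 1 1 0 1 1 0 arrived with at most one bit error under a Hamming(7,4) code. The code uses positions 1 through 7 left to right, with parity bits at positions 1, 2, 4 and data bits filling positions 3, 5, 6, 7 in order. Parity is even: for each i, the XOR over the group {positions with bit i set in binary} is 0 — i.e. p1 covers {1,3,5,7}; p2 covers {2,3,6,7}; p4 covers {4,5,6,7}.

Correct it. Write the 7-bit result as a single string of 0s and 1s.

0010110

s1 (pos 1,3,5,7): 0⊕1⊕1⊕0 = 0
s2 (pos 2,3,6,7): 1⊕1⊕1⊕0 = 1
s4 (pos 4,5,6,7): 0⊕1⊕1⊕0 = 0
Syndrome s4…s1 = 010 → error at position 2.
Flip position 2: 0110110 → 0010110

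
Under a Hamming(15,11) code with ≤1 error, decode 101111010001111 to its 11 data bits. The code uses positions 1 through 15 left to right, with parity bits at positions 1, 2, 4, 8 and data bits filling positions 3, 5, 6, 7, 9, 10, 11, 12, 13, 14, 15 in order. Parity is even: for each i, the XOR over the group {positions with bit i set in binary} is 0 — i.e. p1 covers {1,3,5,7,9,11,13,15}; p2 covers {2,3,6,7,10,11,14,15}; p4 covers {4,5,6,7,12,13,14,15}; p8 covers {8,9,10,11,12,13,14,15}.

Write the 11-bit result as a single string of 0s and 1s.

11100001011

s1 (pos 1,3,5,7,9,11,13,15): 1⊕1⊕1⊕0⊕0⊕0⊕1⊕1 = 1
s2 (pos 2,3,6,7,10,11,14,15): 0⊕1⊕1⊕0⊕0⊕0⊕1⊕1 = 0
s4 (pos 4,5,6,7,12,13,14,15): 1⊕1⊕1⊕0⊕1⊕1⊕1⊕1 = 1
s8 (pos 8,9,10,11,12,13,14,15): 1⊕0⊕0⊕0⊕1⊕1⊕1⊕1 = 1
Syndrome s8…s1 = 1101 → error at position 13.
Flip position 13: 101111010001111 → 101111010001011
Read data bits from positions 3,5,6,7,9,10,11,12,13,14,15: 11100001011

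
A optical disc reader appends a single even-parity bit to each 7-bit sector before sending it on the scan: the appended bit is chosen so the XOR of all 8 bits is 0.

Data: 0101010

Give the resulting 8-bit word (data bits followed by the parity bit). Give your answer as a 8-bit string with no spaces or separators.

01010101

XOR of the 7 data bits: 0⊕1⊕0⊕1⊕0⊕1⊕0 = 1
Parity bit = 1 (so all 8 bits XOR to 0).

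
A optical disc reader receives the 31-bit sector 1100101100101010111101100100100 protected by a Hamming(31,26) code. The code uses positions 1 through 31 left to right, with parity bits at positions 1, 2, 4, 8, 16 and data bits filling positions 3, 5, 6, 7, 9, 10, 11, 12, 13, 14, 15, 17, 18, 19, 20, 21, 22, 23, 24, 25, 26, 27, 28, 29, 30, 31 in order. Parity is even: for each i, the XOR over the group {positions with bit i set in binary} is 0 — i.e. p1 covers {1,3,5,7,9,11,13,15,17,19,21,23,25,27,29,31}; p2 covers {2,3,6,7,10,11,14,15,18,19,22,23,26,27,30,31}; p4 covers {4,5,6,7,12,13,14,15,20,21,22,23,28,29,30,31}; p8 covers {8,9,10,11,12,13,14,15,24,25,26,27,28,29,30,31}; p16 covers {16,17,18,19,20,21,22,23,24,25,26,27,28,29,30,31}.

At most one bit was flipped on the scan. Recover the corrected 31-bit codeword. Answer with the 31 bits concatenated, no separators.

s1 (pos 1,3,5,7,9,11,13,15,17,19,21,23,25,27,29,31): 1⊕0⊕1⊕1⊕0⊕1⊕1⊕1⊕1⊕1⊕0⊕1⊕0⊕0⊕1⊕0 = 0
s2 (pos 2,3,6,7,10,11,14,15,18,19,22,23,26,27,30,31): 1⊕0⊕0⊕1⊕0⊕1⊕0⊕1⊕1⊕1⊕1⊕1⊕1⊕0⊕0⊕0 = 1
s4 (pos 4,5,6,7,12,13,14,15,20,21,22,23,28,29,30,31): 0⊕1⊕0⊕1⊕0⊕1⊕0⊕1⊕1⊕0⊕1⊕1⊕0⊕1⊕0⊕0 = 0
s8 (pos 8,9,10,11,12,13,14,15,24,25,26,27,28,29,30,31): 1⊕0⊕0⊕1⊕0⊕1⊕0⊕1⊕0⊕0⊕1⊕0⊕0⊕1⊕0⊕0 = 0
s16 (pos 16,17,18,19,20,21,22,23,24,25,26,27,28,29,30,31): 0⊕1⊕1⊕1⊕1⊕0⊕1⊕1⊕0⊕0⊕1⊕0⊕0⊕1⊕0⊕0 = 0
Syndrome s16…s1 = 00010 → error at position 2.
Flip position 2: 1100101100101010111101100100100 → 1000101100101010111101100100100

1000101100101010111101100100100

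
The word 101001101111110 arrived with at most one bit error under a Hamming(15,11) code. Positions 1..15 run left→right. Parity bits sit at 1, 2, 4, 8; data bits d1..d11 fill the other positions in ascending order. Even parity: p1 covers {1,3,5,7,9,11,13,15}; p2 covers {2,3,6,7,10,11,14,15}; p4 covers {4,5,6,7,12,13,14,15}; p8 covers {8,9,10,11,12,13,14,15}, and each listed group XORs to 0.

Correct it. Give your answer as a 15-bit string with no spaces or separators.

s1 (pos 1,3,5,7,9,11,13,15): 1⊕1⊕0⊕1⊕1⊕1⊕1⊕0 = 0
s2 (pos 2,3,6,7,10,11,14,15): 0⊕1⊕1⊕1⊕1⊕1⊕1⊕0 = 0
s4 (pos 4,5,6,7,12,13,14,15): 0⊕0⊕1⊕1⊕1⊕1⊕1⊕0 = 1
s8 (pos 8,9,10,11,12,13,14,15): 0⊕1⊕1⊕1⊕1⊕1⊕1⊕0 = 0
Syndrome s8…s1 = 0100 → error at position 4.
Flip position 4: 101001101111110 → 101101101111110

101101101111110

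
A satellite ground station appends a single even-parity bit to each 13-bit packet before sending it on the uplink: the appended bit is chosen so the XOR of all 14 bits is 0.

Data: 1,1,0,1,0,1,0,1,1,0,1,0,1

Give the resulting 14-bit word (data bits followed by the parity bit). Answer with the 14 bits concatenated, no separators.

XOR of the 13 data bits: 1⊕1⊕0⊕1⊕0⊕1⊕0⊕1⊕1⊕0⊕1⊕0⊕1 = 0
Parity bit = 0 (so all 14 bits XOR to 0).

11010101101010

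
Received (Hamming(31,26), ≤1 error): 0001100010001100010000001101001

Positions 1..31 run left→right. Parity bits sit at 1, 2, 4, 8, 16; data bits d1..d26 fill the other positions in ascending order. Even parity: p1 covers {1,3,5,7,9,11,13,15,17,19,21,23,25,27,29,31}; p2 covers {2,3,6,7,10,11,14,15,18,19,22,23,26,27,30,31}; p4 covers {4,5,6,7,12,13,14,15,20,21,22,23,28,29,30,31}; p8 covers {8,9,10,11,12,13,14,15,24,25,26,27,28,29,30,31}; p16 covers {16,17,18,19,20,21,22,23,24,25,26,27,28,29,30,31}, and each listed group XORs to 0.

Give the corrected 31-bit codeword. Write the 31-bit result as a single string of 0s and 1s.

0001100010001100010000000101001

s1 (pos 1,3,5,7,9,11,13,15,17,19,21,23,25,27,29,31): 0⊕0⊕1⊕0⊕1⊕0⊕1⊕0⊕0⊕0⊕0⊕0⊕1⊕0⊕0⊕1 = 1
s2 (pos 2,3,6,7,10,11,14,15,18,19,22,23,26,27,30,31): 0⊕0⊕0⊕0⊕0⊕0⊕1⊕0⊕1⊕0⊕0⊕0⊕1⊕0⊕0⊕1 = 0
s4 (pos 4,5,6,7,12,13,14,15,20,21,22,23,28,29,30,31): 1⊕1⊕0⊕0⊕0⊕1⊕1⊕0⊕0⊕0⊕0⊕0⊕1⊕0⊕0⊕1 = 0
s8 (pos 8,9,10,11,12,13,14,15,24,25,26,27,28,29,30,31): 0⊕1⊕0⊕0⊕0⊕1⊕1⊕0⊕0⊕1⊕1⊕0⊕1⊕0⊕0⊕1 = 1
s16 (pos 16,17,18,19,20,21,22,23,24,25,26,27,28,29,30,31): 0⊕0⊕1⊕0⊕0⊕0⊕0⊕0⊕0⊕1⊕1⊕0⊕1⊕0⊕0⊕1 = 1
Syndrome s16…s1 = 11001 → error at position 25.
Flip position 25: 0001100010001100010000001101001 → 0001100010001100010000000101001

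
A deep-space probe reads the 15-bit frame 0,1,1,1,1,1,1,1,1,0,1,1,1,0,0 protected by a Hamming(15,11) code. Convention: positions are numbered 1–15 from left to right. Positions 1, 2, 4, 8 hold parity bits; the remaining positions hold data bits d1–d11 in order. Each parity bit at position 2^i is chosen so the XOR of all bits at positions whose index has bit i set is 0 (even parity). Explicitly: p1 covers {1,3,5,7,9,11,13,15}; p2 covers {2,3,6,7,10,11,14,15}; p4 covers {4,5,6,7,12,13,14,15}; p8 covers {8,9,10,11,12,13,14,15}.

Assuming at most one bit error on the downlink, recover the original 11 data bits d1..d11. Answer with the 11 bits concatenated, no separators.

s1 (pos 1,3,5,7,9,11,13,15): 0⊕1⊕1⊕1⊕1⊕1⊕1⊕0 = 0
s2 (pos 2,3,6,7,10,11,14,15): 1⊕1⊕1⊕1⊕0⊕1⊕0⊕0 = 1
s4 (pos 4,5,6,7,12,13,14,15): 1⊕1⊕1⊕1⊕1⊕1⊕0⊕0 = 0
s8 (pos 8,9,10,11,12,13,14,15): 1⊕1⊕0⊕1⊕1⊕1⊕0⊕0 = 1
Syndrome s8…s1 = 1010 → error at position 10.
Flip position 10: 011111111011100 → 011111111111100
Read data bits from positions 3,5,6,7,9,10,11,12,13,14,15: 11111111100

11111111100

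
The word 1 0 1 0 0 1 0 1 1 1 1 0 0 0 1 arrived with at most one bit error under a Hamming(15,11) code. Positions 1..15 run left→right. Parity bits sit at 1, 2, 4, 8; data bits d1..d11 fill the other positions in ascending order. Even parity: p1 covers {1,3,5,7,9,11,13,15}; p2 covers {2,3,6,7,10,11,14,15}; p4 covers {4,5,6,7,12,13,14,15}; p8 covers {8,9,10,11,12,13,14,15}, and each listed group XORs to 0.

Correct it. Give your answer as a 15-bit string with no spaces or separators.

s1 (pos 1,3,5,7,9,11,13,15): 1⊕1⊕0⊕0⊕1⊕1⊕0⊕1 = 1
s2 (pos 2,3,6,7,10,11,14,15): 0⊕1⊕1⊕0⊕1⊕1⊕0⊕1 = 1
s4 (pos 4,5,6,7,12,13,14,15): 0⊕0⊕1⊕0⊕0⊕0⊕0⊕1 = 0
s8 (pos 8,9,10,11,12,13,14,15): 1⊕1⊕1⊕1⊕0⊕0⊕0⊕1 = 1
Syndrome s8…s1 = 1011 → error at position 11.
Flip position 11: 101001011110001 → 101001011100001

101001011100001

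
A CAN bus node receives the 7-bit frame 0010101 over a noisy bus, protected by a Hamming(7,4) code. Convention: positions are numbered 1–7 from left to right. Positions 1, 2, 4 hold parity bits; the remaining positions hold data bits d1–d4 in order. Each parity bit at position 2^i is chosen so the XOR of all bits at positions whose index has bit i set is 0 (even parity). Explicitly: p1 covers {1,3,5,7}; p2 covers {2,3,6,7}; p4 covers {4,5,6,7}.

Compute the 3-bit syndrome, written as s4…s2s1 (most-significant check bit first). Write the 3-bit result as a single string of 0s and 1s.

s1 (pos 1,3,5,7): 0⊕1⊕1⊕1 = 1
s2 (pos 2,3,6,7): 0⊕1⊕0⊕1 = 0
s4 (pos 4,5,6,7): 0⊕1⊕0⊕1 = 0
Syndrome s4…s1 = 001 → error at position 1.

001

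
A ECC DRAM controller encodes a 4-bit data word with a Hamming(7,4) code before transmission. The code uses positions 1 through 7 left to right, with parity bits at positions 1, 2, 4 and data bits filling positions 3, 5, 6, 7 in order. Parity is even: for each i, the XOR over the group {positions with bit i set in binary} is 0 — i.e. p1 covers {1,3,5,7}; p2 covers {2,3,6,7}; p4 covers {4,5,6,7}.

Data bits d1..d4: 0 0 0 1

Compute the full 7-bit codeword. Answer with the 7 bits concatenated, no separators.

1101001

Place data at non-parity positions: p1 p2 0 p4 0 0 1
p1 (pos 1,3,5,7): XOR of data positions = 0⊕0⊕1 = 1
p2 (pos 2,3,6,7): XOR of data positions = 0⊕0⊕1 = 1
p4 (pos 4,5,6,7): XOR of data positions = 0⊕0⊕1 = 1
Codeword: 1101001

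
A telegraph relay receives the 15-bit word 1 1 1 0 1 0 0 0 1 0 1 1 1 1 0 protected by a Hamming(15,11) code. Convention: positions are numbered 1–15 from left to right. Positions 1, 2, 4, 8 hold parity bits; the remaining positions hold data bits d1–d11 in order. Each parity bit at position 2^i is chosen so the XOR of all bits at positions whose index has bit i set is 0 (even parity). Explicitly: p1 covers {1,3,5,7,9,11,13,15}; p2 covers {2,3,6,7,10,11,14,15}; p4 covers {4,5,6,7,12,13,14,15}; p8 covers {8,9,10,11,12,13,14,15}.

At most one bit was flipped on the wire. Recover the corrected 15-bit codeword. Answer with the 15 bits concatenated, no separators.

111010011011110

s1 (pos 1,3,5,7,9,11,13,15): 1⊕1⊕1⊕0⊕1⊕1⊕1⊕0 = 0
s2 (pos 2,3,6,7,10,11,14,15): 1⊕1⊕0⊕0⊕0⊕1⊕1⊕0 = 0
s4 (pos 4,5,6,7,12,13,14,15): 0⊕1⊕0⊕0⊕1⊕1⊕1⊕0 = 0
s8 (pos 8,9,10,11,12,13,14,15): 0⊕1⊕0⊕1⊕1⊕1⊕1⊕0 = 1
Syndrome s8…s1 = 1000 → error at position 8.
Flip position 8: 111010001011110 → 111010011011110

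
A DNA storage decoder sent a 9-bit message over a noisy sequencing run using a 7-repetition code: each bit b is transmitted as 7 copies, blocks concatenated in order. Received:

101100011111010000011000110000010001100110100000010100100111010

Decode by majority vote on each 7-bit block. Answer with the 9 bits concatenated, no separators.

010001001

Block 1 (1011000): 3 ones → 0
Block 2 (1111101): 6 ones → 1
Block 3 (0000011): 2 ones → 0
Block 4 (0001100): 2 ones → 0
Block 5 (0001000): 1 one → 0
Block 6 (1100110): 4 ones → 1
Block 7 (1000000): 1 one → 0
Block 8 (1010010): 3 ones → 0
Block 9 (0111010): 4 ones → 1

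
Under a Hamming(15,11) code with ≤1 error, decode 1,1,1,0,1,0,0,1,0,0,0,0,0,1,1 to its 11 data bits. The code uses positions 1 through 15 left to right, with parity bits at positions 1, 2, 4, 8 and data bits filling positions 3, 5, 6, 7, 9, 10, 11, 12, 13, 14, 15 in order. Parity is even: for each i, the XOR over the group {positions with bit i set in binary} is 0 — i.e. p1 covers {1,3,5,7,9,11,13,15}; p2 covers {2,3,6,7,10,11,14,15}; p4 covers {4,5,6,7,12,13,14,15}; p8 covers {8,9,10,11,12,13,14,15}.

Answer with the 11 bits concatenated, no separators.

11000001011

s1 (pos 1,3,5,7,9,11,13,15): 1⊕1⊕1⊕0⊕0⊕0⊕0⊕1 = 0
s2 (pos 2,3,6,7,10,11,14,15): 1⊕1⊕0⊕0⊕0⊕0⊕1⊕1 = 0
s4 (pos 4,5,6,7,12,13,14,15): 0⊕1⊕0⊕0⊕0⊕0⊕1⊕1 = 1
s8 (pos 8,9,10,11,12,13,14,15): 1⊕0⊕0⊕0⊕0⊕0⊕1⊕1 = 1
Syndrome s8…s1 = 1100 → error at position 12.
Flip position 12: 111010010000011 → 111010010001011
Read data bits from positions 3,5,6,7,9,10,11,12,13,14,15: 11000001011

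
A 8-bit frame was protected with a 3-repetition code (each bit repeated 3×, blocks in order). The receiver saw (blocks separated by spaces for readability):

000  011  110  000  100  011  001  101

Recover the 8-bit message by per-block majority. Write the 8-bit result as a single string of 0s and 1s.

01100101

Block 1 (000): 0 ones → 0
Block 2 (011): 2 ones → 1
Block 3 (110): 2 ones → 1
Block 4 (000): 0 ones → 0
Block 5 (100): 1 one → 0
Block 6 (011): 2 ones → 1
Block 7 (001): 1 one → 0
Block 8 (101): 2 ones → 1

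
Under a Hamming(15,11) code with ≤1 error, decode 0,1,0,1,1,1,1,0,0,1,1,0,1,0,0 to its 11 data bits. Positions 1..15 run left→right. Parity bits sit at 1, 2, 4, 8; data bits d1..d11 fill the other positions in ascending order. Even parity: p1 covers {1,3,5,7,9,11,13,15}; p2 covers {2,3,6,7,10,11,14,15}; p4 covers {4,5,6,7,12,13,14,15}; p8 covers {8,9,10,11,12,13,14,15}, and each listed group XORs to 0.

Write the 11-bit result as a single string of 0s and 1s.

s1 (pos 1,3,5,7,9,11,13,15): 0⊕0⊕1⊕1⊕0⊕1⊕1⊕0 = 0
s2 (pos 2,3,6,7,10,11,14,15): 1⊕0⊕1⊕1⊕1⊕1⊕0⊕0 = 1
s4 (pos 4,5,6,7,12,13,14,15): 1⊕1⊕1⊕1⊕0⊕1⊕0⊕0 = 1
s8 (pos 8,9,10,11,12,13,14,15): 0⊕0⊕1⊕1⊕0⊕1⊕0⊕0 = 1
Syndrome s8…s1 = 1110 → error at position 14.
Flip position 14: 010111100110100 → 010111100110110
Read data bits from positions 3,5,6,7,9,10,11,12,13,14,15: 01110110110

01110110110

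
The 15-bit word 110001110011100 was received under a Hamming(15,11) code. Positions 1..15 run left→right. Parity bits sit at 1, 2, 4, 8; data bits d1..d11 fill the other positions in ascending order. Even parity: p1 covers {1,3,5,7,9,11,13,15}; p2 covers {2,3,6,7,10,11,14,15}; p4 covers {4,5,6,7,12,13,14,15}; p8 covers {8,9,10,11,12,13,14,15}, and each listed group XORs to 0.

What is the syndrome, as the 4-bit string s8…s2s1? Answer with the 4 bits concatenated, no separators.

s1 (pos 1,3,5,7,9,11,13,15): 1⊕0⊕0⊕1⊕0⊕1⊕1⊕0 = 0
s2 (pos 2,3,6,7,10,11,14,15): 1⊕0⊕1⊕1⊕0⊕1⊕0⊕0 = 0
s4 (pos 4,5,6,7,12,13,14,15): 0⊕0⊕1⊕1⊕1⊕1⊕0⊕0 = 0
s8 (pos 8,9,10,11,12,13,14,15): 1⊕0⊕0⊕1⊕1⊕1⊕0⊕0 = 0
Syndrome s8…s1 = 0000 → no error.

0000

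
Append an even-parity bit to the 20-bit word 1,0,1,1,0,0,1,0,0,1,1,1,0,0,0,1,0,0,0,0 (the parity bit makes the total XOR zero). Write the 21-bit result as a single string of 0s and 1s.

XOR of the 20 data bits: 1⊕0⊕1⊕1⊕0⊕0⊕1⊕0⊕0⊕1⊕1⊕1⊕0⊕0⊕0⊕1⊕0⊕0⊕0⊕0 = 0
Parity bit = 0 (so all 21 bits XOR to 0).

101100100111000100000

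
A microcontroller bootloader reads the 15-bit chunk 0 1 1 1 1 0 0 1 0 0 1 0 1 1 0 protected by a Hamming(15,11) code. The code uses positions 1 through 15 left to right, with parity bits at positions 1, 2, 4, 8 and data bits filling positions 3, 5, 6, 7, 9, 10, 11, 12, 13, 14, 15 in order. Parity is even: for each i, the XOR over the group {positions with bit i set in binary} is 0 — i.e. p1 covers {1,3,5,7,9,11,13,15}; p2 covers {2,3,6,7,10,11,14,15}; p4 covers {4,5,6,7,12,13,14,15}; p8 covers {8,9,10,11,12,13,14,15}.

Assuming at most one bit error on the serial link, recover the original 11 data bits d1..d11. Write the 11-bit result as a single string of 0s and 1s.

s1 (pos 1,3,5,7,9,11,13,15): 0⊕1⊕1⊕0⊕0⊕1⊕1⊕0 = 0
s2 (pos 2,3,6,7,10,11,14,15): 1⊕1⊕0⊕0⊕0⊕1⊕1⊕0 = 0
s4 (pos 4,5,6,7,12,13,14,15): 1⊕1⊕0⊕0⊕0⊕1⊕1⊕0 = 0
s8 (pos 8,9,10,11,12,13,14,15): 1⊕0⊕0⊕1⊕0⊕1⊕1⊕0 = 0
Syndrome s8…s1 = 0000 → no error.
Read data bits from positions 3,5,6,7,9,10,11,12,13,14,15: 11000010110

11000010110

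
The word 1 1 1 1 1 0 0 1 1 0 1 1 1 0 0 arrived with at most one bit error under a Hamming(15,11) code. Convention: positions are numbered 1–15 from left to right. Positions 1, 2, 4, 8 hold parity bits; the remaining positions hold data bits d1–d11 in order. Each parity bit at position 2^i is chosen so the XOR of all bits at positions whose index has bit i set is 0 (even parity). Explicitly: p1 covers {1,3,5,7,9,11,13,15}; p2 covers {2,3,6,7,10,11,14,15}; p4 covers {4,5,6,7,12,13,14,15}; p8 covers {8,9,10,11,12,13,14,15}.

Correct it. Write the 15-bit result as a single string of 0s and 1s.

111110011111100

s1 (pos 1,3,5,7,9,11,13,15): 1⊕1⊕1⊕0⊕1⊕1⊕1⊕0 = 0
s2 (pos 2,3,6,7,10,11,14,15): 1⊕1⊕0⊕0⊕0⊕1⊕0⊕0 = 1
s4 (pos 4,5,6,7,12,13,14,15): 1⊕1⊕0⊕0⊕1⊕1⊕0⊕0 = 0
s8 (pos 8,9,10,11,12,13,14,15): 1⊕1⊕0⊕1⊕1⊕1⊕0⊕0 = 1
Syndrome s8…s1 = 1010 → error at position 10.
Flip position 10: 111110011011100 → 111110011111100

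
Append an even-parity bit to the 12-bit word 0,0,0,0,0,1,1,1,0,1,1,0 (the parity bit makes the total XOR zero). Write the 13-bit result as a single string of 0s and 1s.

0000011101101

XOR of the 12 data bits: 0⊕0⊕0⊕0⊕0⊕1⊕1⊕1⊕0⊕1⊕1⊕0 = 1
Parity bit = 1 (so all 13 bits XOR to 0).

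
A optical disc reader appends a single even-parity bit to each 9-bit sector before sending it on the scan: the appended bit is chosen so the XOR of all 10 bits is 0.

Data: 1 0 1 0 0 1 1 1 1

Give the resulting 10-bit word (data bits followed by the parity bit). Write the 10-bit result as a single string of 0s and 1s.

1010011110

XOR of the 9 data bits: 1⊕0⊕1⊕0⊕0⊕1⊕1⊕1⊕1 = 0
Parity bit = 0 (so all 10 bits XOR to 0).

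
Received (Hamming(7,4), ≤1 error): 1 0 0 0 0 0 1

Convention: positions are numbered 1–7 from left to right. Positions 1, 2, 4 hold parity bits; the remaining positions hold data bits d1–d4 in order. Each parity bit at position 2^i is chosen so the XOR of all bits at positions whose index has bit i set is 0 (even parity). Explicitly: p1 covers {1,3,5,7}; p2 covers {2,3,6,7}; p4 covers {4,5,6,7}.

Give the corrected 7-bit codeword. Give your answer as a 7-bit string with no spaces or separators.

1000011

s1 (pos 1,3,5,7): 1⊕0⊕0⊕1 = 0
s2 (pos 2,3,6,7): 0⊕0⊕0⊕1 = 1
s4 (pos 4,5,6,7): 0⊕0⊕0⊕1 = 1
Syndrome s4…s1 = 110 → error at position 6.
Flip position 6: 1000001 → 1000011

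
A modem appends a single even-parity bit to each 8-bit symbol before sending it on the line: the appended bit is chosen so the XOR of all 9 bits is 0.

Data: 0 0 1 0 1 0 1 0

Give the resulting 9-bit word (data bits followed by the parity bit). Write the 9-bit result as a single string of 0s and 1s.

XOR of the 8 data bits: 0⊕0⊕1⊕0⊕1⊕0⊕1⊕0 = 1
Parity bit = 1 (so all 9 bits XOR to 0).

001010101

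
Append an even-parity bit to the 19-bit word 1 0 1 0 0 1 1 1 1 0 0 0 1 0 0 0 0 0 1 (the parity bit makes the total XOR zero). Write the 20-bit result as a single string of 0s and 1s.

XOR of the 19 data bits: 1⊕0⊕1⊕0⊕0⊕1⊕1⊕1⊕1⊕0⊕0⊕0⊕1⊕0⊕0⊕0⊕0⊕0⊕1 = 0
Parity bit = 0 (so all 20 bits XOR to 0).

10100111100010000010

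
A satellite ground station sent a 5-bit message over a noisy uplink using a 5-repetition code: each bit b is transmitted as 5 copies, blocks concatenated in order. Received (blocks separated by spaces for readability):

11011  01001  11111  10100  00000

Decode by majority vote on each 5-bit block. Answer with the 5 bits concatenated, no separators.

10100

Block 1 (11011): 4 ones → 1
Block 2 (01001): 2 ones → 0
Block 3 (11111): 5 ones → 1
Block 4 (10100): 2 ones → 0
Block 5 (00000): 0 ones → 0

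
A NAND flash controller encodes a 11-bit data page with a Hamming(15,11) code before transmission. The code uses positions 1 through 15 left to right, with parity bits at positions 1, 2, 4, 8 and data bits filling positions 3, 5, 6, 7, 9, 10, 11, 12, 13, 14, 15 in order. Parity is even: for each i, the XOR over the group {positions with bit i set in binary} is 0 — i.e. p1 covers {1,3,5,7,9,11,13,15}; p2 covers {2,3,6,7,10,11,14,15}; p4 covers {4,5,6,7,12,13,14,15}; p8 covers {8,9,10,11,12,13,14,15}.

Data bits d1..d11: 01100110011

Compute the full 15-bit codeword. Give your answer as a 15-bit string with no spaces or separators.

Place data at non-parity positions: p1 p2 0 p4 1 1 0 p8 0 1 1 0 0 1 1
p1 (pos 1,3,5,7,9,11,13,15): XOR of data positions = 0⊕1⊕0⊕0⊕1⊕0⊕1 = 1
p2 (pos 2,3,6,7,10,11,14,15): XOR of data positions = 0⊕1⊕0⊕1⊕1⊕1⊕1 = 1
p4 (pos 4,5,6,7,12,13,14,15): XOR of data positions = 1⊕1⊕0⊕0⊕0⊕1⊕1 = 0
p8 (pos 8,9,10,11,12,13,14,15): XOR of data positions = 0⊕1⊕1⊕0⊕0⊕1⊕1 = 0
Codeword: 110011000110011

110011000110011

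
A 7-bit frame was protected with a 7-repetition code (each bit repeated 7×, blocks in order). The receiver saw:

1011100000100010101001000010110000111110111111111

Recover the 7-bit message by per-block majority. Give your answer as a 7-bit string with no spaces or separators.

1000011

Block 1 (1011100): 4 ones → 1
Block 2 (0001000): 1 one → 0
Block 3 (1010100): 3 ones → 0
Block 4 (1000010): 2 ones → 0
Block 5 (1100001): 3 ones → 0
Block 6 (1111011): 6 ones → 1
Block 7 (1111111): 7 ones → 1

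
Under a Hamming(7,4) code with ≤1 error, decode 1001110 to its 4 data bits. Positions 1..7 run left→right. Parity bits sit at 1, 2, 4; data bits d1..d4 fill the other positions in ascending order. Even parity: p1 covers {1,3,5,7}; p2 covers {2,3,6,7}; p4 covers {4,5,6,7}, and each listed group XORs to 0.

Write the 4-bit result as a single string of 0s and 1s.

s1 (pos 1,3,5,7): 1⊕0⊕1⊕0 = 0
s2 (pos 2,3,6,7): 0⊕0⊕1⊕0 = 1
s4 (pos 4,5,6,7): 1⊕1⊕1⊕0 = 1
Syndrome s4…s1 = 110 → error at position 6.
Flip position 6: 1001110 → 1001100
Read data bits from positions 3,5,6,7: 0100

0100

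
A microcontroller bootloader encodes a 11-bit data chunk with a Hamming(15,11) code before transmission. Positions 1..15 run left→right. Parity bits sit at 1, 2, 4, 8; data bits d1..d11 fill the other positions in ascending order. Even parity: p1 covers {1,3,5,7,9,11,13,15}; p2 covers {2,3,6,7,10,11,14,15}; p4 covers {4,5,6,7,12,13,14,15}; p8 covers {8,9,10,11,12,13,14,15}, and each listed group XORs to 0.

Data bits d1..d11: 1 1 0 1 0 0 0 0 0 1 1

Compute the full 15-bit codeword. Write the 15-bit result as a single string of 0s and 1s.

Place data at non-parity positions: p1 p2 1 p4 1 0 1 p8 0 0 0 0 0 1 1
p1 (pos 1,3,5,7,9,11,13,15): XOR of data positions = 1⊕1⊕1⊕0⊕0⊕0⊕1 = 0
p2 (pos 2,3,6,7,10,11,14,15): XOR of data positions = 1⊕0⊕1⊕0⊕0⊕1⊕1 = 0
p4 (pos 4,5,6,7,12,13,14,15): XOR of data positions = 1⊕0⊕1⊕0⊕0⊕1⊕1 = 0
p8 (pos 8,9,10,11,12,13,14,15): XOR of data positions = 0⊕0⊕0⊕0⊕0⊕1⊕1 = 0
Codeword: 001010100000011

001010100000011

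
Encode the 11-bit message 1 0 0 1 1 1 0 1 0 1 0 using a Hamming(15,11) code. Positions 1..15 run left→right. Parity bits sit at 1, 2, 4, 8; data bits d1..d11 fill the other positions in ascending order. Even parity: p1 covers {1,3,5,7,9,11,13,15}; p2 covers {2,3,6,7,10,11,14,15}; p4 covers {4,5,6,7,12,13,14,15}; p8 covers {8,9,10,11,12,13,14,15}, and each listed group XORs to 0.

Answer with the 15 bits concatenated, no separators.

Place data at non-parity positions: p1 p2 1 p4 0 0 1 p8 1 1 0 1 0 1 0
p1 (pos 1,3,5,7,9,11,13,15): XOR of data positions = 1⊕0⊕1⊕1⊕0⊕0⊕0 = 1
p2 (pos 2,3,6,7,10,11,14,15): XOR of data positions = 1⊕0⊕1⊕1⊕0⊕1⊕0 = 0
p4 (pos 4,5,6,7,12,13,14,15): XOR of data positions = 0⊕0⊕1⊕1⊕0⊕1⊕0 = 1
p8 (pos 8,9,10,11,12,13,14,15): XOR of data positions = 1⊕1⊕0⊕1⊕0⊕1⊕0 = 0
Codeword: 101100101101010

101100101101010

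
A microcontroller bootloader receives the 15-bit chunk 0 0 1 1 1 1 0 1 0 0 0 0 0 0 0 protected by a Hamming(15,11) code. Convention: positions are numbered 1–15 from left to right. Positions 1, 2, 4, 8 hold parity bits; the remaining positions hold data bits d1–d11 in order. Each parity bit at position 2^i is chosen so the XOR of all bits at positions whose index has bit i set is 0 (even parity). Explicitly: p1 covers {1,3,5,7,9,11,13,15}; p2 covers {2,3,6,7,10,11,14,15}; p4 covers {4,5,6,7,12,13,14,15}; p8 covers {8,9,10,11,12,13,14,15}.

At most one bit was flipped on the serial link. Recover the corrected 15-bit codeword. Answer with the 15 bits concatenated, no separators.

001111010001000

s1 (pos 1,3,5,7,9,11,13,15): 0⊕1⊕1⊕0⊕0⊕0⊕0⊕0 = 0
s2 (pos 2,3,6,7,10,11,14,15): 0⊕1⊕1⊕0⊕0⊕0⊕0⊕0 = 0
s4 (pos 4,5,6,7,12,13,14,15): 1⊕1⊕1⊕0⊕0⊕0⊕0⊕0 = 1
s8 (pos 8,9,10,11,12,13,14,15): 1⊕0⊕0⊕0⊕0⊕0⊕0⊕0 = 1
Syndrome s8…s1 = 1100 → error at position 12.
Flip position 12: 001111010000000 → 001111010001000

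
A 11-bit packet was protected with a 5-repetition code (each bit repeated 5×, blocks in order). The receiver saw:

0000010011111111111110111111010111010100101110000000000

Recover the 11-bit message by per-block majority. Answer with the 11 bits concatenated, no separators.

01111110100

Block 1 (00000): 0 ones → 0
Block 2 (10011): 3 ones → 1
Block 3 (11111): 5 ones → 1
Block 4 (11111): 5 ones → 1
Block 5 (10111): 4 ones → 1
Block 6 (11101): 4 ones → 1
Block 7 (01110): 3 ones → 1
Block 8 (10100): 2 ones → 0
Block 9 (10111): 4 ones → 1
Block 10 (00000): 0 ones → 0
Block 11 (00000): 0 ones → 0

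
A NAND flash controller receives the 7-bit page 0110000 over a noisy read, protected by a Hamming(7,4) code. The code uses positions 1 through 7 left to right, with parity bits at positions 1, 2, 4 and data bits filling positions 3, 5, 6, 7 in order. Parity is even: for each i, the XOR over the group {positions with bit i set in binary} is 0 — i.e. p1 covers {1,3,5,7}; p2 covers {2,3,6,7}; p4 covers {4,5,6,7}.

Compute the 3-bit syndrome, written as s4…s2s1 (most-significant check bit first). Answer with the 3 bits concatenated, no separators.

s1 (pos 1,3,5,7): 0⊕1⊕0⊕0 = 1
s2 (pos 2,3,6,7): 1⊕1⊕0⊕0 = 0
s4 (pos 4,5,6,7): 0⊕0⊕0⊕0 = 0
Syndrome s4…s1 = 001 → error at position 1.

001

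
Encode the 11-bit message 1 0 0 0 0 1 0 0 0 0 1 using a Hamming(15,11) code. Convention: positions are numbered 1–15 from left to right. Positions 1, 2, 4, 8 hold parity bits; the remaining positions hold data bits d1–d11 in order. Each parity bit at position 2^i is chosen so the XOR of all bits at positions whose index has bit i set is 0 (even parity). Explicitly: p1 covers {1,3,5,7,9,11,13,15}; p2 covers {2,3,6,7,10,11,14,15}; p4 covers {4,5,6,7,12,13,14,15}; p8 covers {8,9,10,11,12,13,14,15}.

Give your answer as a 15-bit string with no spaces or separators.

Place data at non-parity positions: p1 p2 1 p4 0 0 0 p8 0 1 0 0 0 0 1
p1 (pos 1,3,5,7,9,11,13,15): XOR of data positions = 1⊕0⊕0⊕0⊕0⊕0⊕1 = 0
p2 (pos 2,3,6,7,10,11,14,15): XOR of data positions = 1⊕0⊕0⊕1⊕0⊕0⊕1 = 1
p4 (pos 4,5,6,7,12,13,14,15): XOR of data positions = 0⊕0⊕0⊕0⊕0⊕0⊕1 = 1
p8 (pos 8,9,10,11,12,13,14,15): XOR of data positions = 0⊕1⊕0⊕0⊕0⊕0⊕1 = 0
Codeword: 011100000100001

011100000100001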